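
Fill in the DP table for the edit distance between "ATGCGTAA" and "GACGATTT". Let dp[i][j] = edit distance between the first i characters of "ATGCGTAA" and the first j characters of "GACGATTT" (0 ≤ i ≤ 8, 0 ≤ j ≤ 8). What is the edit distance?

   ''  G  A  C  G  A  T  T  T
''  0  1  2  3  4  5  6  7  8
 A  1  1  1  2  3  4  5  6  7
 T  2  2  2  2  3  4  4  5  6
 G  3  2  3  3  2  3  4  5  6
 C  4  3  3  3  3  3  4  5  6
 G  5  4  4  4  3  4  4  5  6
 T  6  5  5  5  4  4  4  4  5
 A  7  6  5  6  5  4  5  5  5
 A  8  7  6  6  6  5  5  6  6

6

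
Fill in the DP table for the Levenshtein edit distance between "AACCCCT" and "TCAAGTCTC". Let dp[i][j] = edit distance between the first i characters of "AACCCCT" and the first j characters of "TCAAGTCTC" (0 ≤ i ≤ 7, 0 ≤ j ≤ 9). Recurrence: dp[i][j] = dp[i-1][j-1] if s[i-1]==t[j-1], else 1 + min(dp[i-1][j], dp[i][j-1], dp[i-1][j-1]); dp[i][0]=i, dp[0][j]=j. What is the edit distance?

6

   ''  T  C  A  A  G  T  C  T  C
''  0  1  2  3  4  5  6  7  8  9
 A  1  1  2  2  3  4  5  6  7  8
 A  2  2  2  2  2  3  4  5  6  7
 C  3  3  2  3  3  3  4  4  5  6
 C  4  4  3  3  4  4  4  4  5  5
 C  5  5  4  4  4  5  5  4  5  5
 C  6  6  5  5  5  5  6  5  5  5
 T  7  6  6  6  6  6  5  6  5  6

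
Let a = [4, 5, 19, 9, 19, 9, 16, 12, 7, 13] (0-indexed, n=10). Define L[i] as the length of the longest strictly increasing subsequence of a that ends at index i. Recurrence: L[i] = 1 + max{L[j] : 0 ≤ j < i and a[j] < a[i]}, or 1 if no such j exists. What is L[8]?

   i    0    1    2    3    4    5    6    7    8    9
a[i]    4    5   19    9   19    9   16   12    7   13
L[i]    1    2    3    3    4    3    4    4    3    5

3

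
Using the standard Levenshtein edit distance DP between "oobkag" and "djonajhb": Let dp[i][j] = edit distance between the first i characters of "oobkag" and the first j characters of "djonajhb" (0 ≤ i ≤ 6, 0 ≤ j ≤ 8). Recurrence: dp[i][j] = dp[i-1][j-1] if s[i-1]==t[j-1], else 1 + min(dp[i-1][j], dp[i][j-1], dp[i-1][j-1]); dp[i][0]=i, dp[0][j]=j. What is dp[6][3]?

   ''  d  j  o  n  a  j  h  b
''  0  1  2  3  4  5  6  7  8
 o  1  1  2  2  3  4  5  6  7
 o  2  2  2  2  3  4  5  6  7
 b  3  3  3  3  3  4  5  6  6
 k  4  4  4  4  4  4  5  6  7
 a  5  5  5  5  5  4  5  6  7
 g  6  6  6  6  6  5  5  6  7

6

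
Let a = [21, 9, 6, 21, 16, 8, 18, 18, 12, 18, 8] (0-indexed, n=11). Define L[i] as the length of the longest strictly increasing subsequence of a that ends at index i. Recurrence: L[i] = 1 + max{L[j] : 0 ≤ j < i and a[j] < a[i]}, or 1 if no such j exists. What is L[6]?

3

   i    0    1    2    3    4    5    6    7    8    9   10
a[i]   21    9    6   21   16    8   18   18   12   18    8
L[i]    1    1    1    2    2    2    3    3    3    4    2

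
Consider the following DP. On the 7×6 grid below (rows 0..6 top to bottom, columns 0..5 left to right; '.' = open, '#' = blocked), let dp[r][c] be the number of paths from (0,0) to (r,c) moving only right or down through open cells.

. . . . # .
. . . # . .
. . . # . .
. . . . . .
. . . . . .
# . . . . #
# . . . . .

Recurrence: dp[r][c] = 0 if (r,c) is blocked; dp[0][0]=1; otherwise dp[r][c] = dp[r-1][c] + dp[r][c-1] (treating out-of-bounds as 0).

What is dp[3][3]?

10

r\c   0   1   2   3   4   5
  0   1   1   1   1   0   0
  1   1   2   3   0   0   0
  2   1   3   6   0   0   0
  3   1   4  10  10  10  10
  4   1   5  15  25  35  45
  5   0   5  20  45  80   0
  6   0   5  25  70 150 150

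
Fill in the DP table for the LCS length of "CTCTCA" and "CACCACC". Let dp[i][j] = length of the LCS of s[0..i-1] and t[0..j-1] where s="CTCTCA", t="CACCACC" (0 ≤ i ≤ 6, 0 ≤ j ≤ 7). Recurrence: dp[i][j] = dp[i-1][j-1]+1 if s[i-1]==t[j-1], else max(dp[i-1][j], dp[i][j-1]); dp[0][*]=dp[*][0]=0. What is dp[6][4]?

   ''  C  A  C  C  A  C  C
''  0  0  0  0  0  0  0  0
 C  0  1  1  1  1  1  1  1
 T  0  1  1  1  1  1  1  1
 C  0  1  1  2  2  2  2  2
 T  0  1  1  2  2  2  2  2
 C  0  1  1  2  3  3  3  3
 A  0  1  2  2  3  4  4  4

3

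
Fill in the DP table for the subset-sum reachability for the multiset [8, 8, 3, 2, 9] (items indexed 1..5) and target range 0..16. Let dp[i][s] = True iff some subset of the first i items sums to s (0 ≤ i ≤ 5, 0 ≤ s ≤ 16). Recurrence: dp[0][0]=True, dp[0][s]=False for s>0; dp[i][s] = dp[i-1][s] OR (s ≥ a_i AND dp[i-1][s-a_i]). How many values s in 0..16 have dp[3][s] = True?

5

i\s   0   1   2   3   4   5   6   7   8   9  10  11  12  13  14  15  16
  0   T   F   F   F   F   F   F   F   F   F   F   F   F   F   F   F   F
  1   T   F   F   F   F   F   F   F   T   F   F   F   F   F   F   F   F
  2   T   F   F   F   F   F   F   F   T   F   F   F   F   F   F   F   T
  3   T   F   F   T   F   F   F   F   T   F   F   T   F   F   F   F   T
  4   T   F   T   T   F   T   F   F   T   F   T   T   F   T   F   F   T
  5   T   F   T   T   F   T   F   F   T   T   T   T   T   T   T   F   T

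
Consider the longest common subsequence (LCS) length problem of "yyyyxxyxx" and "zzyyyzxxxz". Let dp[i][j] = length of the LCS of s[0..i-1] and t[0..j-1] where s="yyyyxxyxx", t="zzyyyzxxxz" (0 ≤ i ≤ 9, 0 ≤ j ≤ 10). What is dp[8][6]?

   ''  z  z  y  y  y  z  x  x  x  z
''  0  0  0  0  0  0  0  0  0  0  0
 y  0  0  0  1  1  1  1  1  1  1  1
 y  0  0  0  1  2  2  2  2  2  2  2
 y  0  0  0  1  2  3  3  3  3  3  3
 y  0  0  0  1  2  3  3  3  3  3  3
 x  0  0  0  1  2  3  3  4  4  4  4
 x  0  0  0  1  2  3  3  4  5  5  5
 y  0  0  0  1  2  3  3  4  5  5  5
 x  0  0  0  1  2  3  3  4  5  6  6
 x  0  0  0  1  2  3  3  4  5  6  6

3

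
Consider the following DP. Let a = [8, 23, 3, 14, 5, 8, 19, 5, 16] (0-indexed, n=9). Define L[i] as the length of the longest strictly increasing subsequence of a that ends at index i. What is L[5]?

   i    0    1    2    3    4    5    6    7    8
a[i]    8   23    3   14    5    8   19    5   16
L[i]    1    2    1    2    2    3    4    2    4

3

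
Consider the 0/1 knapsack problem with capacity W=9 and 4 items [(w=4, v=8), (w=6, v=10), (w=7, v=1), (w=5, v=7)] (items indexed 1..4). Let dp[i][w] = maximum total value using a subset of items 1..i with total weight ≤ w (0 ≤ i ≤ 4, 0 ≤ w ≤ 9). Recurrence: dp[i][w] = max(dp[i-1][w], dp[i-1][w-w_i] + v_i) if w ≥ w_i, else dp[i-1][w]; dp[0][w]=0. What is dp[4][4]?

i\w   0   1   2   3   4   5   6   7   8   9
  0   0   0   0   0   0   0   0   0   0   0
  1   0   0   0   0   8   8   8   8   8   8
  2   0   0   0   0   8   8  10  10  10  10
  3   0   0   0   0   8   8  10  10  10  10
  4   0   0   0   0   8   8  10  10  10  15

8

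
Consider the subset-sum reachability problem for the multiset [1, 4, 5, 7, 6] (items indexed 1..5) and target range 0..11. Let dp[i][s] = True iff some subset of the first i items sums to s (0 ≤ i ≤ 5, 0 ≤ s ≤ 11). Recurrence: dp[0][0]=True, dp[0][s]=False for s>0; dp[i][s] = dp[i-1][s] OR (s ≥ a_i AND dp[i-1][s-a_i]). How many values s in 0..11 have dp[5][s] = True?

i\s   0   1   2   3   4   5   6   7   8   9  10  11
  0   T   F   F   F   F   F   F   F   F   F   F   F
  1   T   T   F   F   F   F   F   F   F   F   F   F
  2   T   T   F   F   T   T   F   F   F   F   F   F
  3   T   T   F   F   T   T   T   F   F   T   T   F
  4   T   T   F   F   T   T   T   T   T   T   T   T
  5   T   T   F   F   T   T   T   T   T   T   T   T

10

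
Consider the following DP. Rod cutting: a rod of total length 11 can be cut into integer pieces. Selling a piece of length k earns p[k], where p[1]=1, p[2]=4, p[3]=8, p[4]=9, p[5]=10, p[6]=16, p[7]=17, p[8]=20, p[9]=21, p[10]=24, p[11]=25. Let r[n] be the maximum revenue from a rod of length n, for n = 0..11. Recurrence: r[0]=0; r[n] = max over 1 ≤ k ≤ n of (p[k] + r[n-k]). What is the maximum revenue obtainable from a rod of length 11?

   n    0    1    2    3    4    5    6    7    8    9   10   11
r[n]    0    1    4    8    9   12   16   17   20   24   25   28

28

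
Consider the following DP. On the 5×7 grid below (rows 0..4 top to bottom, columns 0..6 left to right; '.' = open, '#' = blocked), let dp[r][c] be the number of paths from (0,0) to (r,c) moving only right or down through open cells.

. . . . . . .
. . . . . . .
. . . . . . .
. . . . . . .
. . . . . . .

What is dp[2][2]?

6

r\c   0   1   2   3   4   5   6
  0   1   1   1   1   1   1   1
  1   1   2   3   4   5   6   7
  2   1   3   6  10  15  21  28
  3   1   4  10  20  35  56  84
  4   1   5  15  35  70 126 210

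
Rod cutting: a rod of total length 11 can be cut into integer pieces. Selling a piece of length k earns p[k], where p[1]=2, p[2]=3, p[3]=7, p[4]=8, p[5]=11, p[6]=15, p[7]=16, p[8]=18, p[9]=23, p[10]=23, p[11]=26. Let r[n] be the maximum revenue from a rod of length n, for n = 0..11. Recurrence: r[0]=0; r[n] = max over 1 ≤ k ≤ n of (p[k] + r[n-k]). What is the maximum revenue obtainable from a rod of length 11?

   n    0    1    2    3    4    5    6    7    8    9   10   11
r[n]    0    2    4    7    9   11   15   17   19   23   25   27

27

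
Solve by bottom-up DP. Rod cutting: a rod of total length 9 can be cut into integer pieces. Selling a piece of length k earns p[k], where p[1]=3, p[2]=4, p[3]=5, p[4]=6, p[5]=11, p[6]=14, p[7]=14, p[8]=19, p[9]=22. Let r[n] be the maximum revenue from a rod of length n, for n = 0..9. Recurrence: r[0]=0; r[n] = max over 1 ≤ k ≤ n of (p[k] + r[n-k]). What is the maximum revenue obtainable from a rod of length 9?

   n    0    1    2    3    4    5    6    7    8    9
r[n]    0    3    6    9   12   15   18   21   24   27

27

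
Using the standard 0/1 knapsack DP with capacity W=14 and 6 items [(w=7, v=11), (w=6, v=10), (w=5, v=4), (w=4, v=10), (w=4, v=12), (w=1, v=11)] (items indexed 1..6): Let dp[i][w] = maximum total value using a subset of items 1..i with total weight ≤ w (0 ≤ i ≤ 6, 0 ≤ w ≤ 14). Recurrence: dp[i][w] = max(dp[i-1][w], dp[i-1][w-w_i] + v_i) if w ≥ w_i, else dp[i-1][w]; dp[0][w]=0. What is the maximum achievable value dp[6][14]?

i\w   0   1   2   3   4   5   6   7   8   9  10  11  12  13  14
  0   0   0   0   0   0   0   0   0   0   0   0   0   0   0   0
  1   0   0   0   0   0   0   0  11  11  11  11  11  11  11  11
  2   0   0   0   0   0   0  10  11  11  11  11  11  11  21  21
  3   0   0   0   0   0   4  10  11  11  11  11  14  15  21  21
  4   0   0   0   0  10  10  10  11  11  14  20  21  21  21  21
  5   0   0   0   0  12  12  12  12  22  22  22  23  23  26  32
  6   0  11  11  11  12  23  23  23  23  33  33  33  34  34  37

37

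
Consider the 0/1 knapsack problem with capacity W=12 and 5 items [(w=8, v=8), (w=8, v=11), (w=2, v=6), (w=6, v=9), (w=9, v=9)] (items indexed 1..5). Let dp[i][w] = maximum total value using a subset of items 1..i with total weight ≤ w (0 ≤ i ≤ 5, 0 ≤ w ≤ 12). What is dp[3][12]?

17

i\w   0   1   2   3   4   5   6   7   8   9  10  11  12
  0   0   0   0   0   0   0   0   0   0   0   0   0   0
  1   0   0   0   0   0   0   0   0   8   8   8   8   8
  2   0   0   0   0   0   0   0   0  11  11  11  11  11
  3   0   0   6   6   6   6   6   6  11  11  17  17  17
  4   0   0   6   6   6   6   9   9  15  15  17  17  17
  5   0   0   6   6   6   6   9   9  15  15  17  17  17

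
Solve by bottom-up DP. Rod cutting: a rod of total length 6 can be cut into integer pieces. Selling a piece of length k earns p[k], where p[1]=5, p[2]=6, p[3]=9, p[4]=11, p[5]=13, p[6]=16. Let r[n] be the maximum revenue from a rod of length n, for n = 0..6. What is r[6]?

30

   n    0    1    2    3    4    5    6
r[n]    0    5   10   15   20   25   30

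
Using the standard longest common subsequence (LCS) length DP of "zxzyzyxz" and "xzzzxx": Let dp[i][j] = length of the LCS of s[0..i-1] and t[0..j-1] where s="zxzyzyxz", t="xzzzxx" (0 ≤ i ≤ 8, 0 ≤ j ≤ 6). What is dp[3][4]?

   ''  x  z  z  z  x  x
''  0  0  0  0  0  0  0
 z  0  0  1  1  1  1  1
 x  0  1  1  1  1  2  2
 z  0  1  2  2  2  2  2
 y  0  1  2  2  2  2  2
 z  0  1  2  3  3  3  3
 y  0  1  2  3  3  3  3
 x  0  1  2  3  3  4  4
 z  0  1  2  3  4  4  4

2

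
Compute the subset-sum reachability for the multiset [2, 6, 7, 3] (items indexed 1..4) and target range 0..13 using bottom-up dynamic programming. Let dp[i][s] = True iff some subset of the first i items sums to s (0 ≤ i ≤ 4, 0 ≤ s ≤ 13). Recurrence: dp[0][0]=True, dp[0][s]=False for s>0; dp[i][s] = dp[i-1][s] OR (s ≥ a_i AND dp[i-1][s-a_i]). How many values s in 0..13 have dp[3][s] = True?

i\s   0   1   2   3   4   5   6   7   8   9  10  11  12  13
  0   T   F   F   F   F   F   F   F   F   F   F   F   F   F
  1   T   F   T   F   F   F   F   F   F   F   F   F   F   F
  2   T   F   T   F   F   F   T   F   T   F   F   F   F   F
  3   T   F   T   F   F   F   T   T   T   T   F   F   F   T
  4   T   F   T   T   F   T   T   T   T   T   T   T   T   T

7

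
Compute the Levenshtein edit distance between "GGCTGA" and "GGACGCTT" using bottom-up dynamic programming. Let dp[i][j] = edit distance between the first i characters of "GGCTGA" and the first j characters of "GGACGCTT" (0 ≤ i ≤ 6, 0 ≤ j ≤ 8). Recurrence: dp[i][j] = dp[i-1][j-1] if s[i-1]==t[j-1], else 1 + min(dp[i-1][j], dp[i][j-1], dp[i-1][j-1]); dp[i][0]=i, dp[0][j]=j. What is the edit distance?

   ''  G  G  A  C  G  C  T  T
''  0  1  2  3  4  5  6  7  8
 G  1  0  1  2  3  4  5  6  7
 G  2  1  0  1  2  3  4  5  6
 C  3  2  1  1  1  2  3  4  5
 T  4  3  2  2  2  2  3  3  4
 G  5  4  3  3  3  2  3  4  4
 A  6  5  4  3  4  3  3  4  5

5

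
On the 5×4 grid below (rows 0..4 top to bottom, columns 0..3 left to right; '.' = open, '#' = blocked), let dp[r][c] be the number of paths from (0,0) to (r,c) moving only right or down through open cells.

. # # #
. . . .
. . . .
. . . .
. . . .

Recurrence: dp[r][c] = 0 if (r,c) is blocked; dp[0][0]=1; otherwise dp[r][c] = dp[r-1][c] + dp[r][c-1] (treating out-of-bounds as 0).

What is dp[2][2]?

r\c   0   1   2   3
  0   1   0   0   0
  1   1   1   1   1
  2   1   2   3   4
  3   1   3   6  10
  4   1   4  10  20

3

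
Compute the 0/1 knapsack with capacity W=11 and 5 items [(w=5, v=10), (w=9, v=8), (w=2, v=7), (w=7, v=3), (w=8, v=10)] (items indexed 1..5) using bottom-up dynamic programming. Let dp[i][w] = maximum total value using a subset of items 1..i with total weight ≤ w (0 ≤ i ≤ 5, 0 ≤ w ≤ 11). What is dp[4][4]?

i\w   0   1   2   3   4   5   6   7   8   9  10  11
  0   0   0   0   0   0   0   0   0   0   0   0   0
  1   0   0   0   0   0  10  10  10  10  10  10  10
  2   0   0   0   0   0  10  10  10  10  10  10  10
  3   0   0   7   7   7  10  10  17  17  17  17  17
  4   0   0   7   7   7  10  10  17  17  17  17  17
  5   0   0   7   7   7  10  10  17  17  17  17  17

7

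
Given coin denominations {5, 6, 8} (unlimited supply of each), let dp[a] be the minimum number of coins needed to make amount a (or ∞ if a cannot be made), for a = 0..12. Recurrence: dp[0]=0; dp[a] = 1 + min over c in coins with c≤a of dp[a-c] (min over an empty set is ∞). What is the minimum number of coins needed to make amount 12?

 a  0  1  2  3  4  5  6  7  8  9 10 11 12
dp  0  -  -  -  -  1  1  -  1  -  2  2  2
(- denotes ∞ / unreachable)

2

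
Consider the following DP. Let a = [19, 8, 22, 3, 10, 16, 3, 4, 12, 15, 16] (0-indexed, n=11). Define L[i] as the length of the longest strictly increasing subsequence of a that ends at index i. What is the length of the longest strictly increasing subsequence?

   i    0    1    2    3    4    5    6    7    8    9   10
a[i]   19    8   22    3   10   16    3    4   12   15   16
L[i]    1    1    2    1    2    3    1    2    3    4    5

5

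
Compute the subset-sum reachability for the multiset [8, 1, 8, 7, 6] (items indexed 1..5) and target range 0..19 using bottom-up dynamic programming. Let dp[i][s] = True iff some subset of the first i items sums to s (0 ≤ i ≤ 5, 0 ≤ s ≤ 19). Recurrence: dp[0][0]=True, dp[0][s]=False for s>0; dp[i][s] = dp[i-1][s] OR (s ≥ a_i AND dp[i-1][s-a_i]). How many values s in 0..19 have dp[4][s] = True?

i\s   0   1   2   3   4   5   6   7   8   9  10  11  12  13  14  15  16  17  18  19
  0   T   F   F   F   F   F   F   F   F   F   F   F   F   F   F   F   F   F   F   F
  1   T   F   F   F   F   F   F   F   T   F   F   F   F   F   F   F   F   F   F   F
  2   T   T   F   F   F   F   F   F   T   T   F   F   F   F   F   F   F   F   F   F
  3   T   T   F   F   F   F   F   F   T   T   F   F   F   F   F   F   T   T   F   F
  4   T   T   F   F   F   F   F   T   T   T   F   F   F   F   F   T   T   T   F   F
  5   T   T   F   F   F   F   T   T   T   T   F   F   F   T   T   T   T   T   F   F

8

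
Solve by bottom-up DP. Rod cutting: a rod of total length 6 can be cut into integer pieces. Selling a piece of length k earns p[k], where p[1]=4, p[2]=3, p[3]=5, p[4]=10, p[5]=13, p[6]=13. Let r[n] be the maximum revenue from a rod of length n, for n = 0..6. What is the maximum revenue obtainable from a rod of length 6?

   n    0    1    2    3    4    5    6
r[n]    0    4    8   12   16   20   24

24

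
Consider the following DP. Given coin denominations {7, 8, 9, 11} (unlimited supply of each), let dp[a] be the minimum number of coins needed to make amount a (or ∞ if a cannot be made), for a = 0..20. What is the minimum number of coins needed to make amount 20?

2

 a  0  1  2  3  4  5  6  7  8  9 10 11 12 13 14 15 16 17 18 19 20
dp  0  -  -  -  -  -  -  1  1  1  -  1  -  -  2  2  2  2  2  2  2
(- denotes ∞ / unreachable)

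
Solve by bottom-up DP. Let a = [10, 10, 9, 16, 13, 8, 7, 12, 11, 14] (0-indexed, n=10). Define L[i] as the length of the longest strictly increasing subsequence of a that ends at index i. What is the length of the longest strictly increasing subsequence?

3

   i    0    1    2    3    4    5    6    7    8    9
a[i]   10   10    9   16   13    8    7   12   11   14
L[i]    1    1    1    2    2    1    1    2    2    3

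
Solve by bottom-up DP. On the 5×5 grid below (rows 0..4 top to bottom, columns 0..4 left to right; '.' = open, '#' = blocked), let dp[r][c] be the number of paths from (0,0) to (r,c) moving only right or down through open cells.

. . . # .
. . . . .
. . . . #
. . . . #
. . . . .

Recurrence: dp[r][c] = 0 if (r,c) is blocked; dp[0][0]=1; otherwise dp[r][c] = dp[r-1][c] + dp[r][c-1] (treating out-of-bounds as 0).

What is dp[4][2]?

15

r\c   0   1   2   3   4
  0   1   1   1   0   0
  1   1   2   3   3   3
  2   1   3   6   9   0
  3   1   4  10  19   0
  4   1   5  15  34  34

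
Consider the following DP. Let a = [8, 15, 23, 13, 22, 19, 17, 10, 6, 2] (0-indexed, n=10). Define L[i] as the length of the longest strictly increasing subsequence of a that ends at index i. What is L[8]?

1

   i    0    1    2    3    4    5    6    7    8    9
a[i]    8   15   23   13   22   19   17   10    6    2
L[i]    1    2    3    2    3    3    3    2    1    1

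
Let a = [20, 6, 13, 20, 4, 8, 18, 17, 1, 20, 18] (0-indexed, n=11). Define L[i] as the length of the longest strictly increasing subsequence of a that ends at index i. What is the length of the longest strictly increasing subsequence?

   i    0    1    2    3    4    5    6    7    8    9   10
a[i]   20    6   13   20    4    8   18   17    1   20   18
L[i]    1    1    2    3    1    2    3    3    1    4    4

4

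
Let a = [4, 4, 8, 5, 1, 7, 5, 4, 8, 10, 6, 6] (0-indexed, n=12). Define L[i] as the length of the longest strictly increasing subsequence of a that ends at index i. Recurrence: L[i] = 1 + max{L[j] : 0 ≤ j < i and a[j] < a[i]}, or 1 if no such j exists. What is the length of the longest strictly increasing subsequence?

   i    0    1    2    3    4    5    6    7    8    9   10   11
a[i]    4    4    8    5    1    7    5    4    8   10    6    6
L[i]    1    1    2    2    1    3    2    2    4    5    3    3

5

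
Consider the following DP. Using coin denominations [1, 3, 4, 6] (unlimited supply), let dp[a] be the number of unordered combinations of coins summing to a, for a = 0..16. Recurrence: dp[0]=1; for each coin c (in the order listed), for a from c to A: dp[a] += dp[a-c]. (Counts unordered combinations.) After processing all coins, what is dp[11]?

after  coin     0     1     2     3     4     5     6     7     8     9    10    11    12    13    14    15    16
          1     1     1     1     1     1     1     1     1     1     1     1     1     1     1     1     1     1
          3     1     1     1     2     2     2     3     3     3     4     4     4     5     5     5     6     6
          4     1     1     1     2     3     3     4     5     6     7     8     9    11    12    13    15    17
          6     1     1     1     2     3     3     5     6     7     9    11    12    16    18    20    24    28

12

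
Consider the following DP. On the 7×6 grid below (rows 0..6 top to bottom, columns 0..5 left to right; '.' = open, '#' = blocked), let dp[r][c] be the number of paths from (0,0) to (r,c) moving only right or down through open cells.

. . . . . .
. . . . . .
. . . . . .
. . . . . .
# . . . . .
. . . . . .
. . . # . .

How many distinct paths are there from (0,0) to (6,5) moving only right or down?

r\c   0   1   2   3   4   5
  0   1   1   1   1   1   1
  1   1   2   3   4   5   6
  2   1   3   6  10  15  21
  3   1   4  10  20  35  56
  4   0   4  14  34  69 125
  5   0   4  18  52 121 246
  6   0   4  22   0 121 367

367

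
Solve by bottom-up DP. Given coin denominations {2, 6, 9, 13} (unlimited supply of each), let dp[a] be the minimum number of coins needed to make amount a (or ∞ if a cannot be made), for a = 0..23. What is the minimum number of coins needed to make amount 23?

4

 a  0  1  2  3  4  5  6  7  8  9 10 11 12 13 14 15 16 17 18 19 20 21 22 23
dp  0  -  1  -  2  -  1  -  2  1  3  2  2  1  3  2  4  3  2  2  3  3  2  4
(- denotes ∞ / unreachable)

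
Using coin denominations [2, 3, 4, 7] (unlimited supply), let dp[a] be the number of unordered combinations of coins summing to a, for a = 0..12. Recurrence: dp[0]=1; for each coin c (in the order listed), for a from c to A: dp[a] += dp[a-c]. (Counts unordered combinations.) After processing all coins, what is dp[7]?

after  coin     0     1     2     3     4     5     6     7     8     9    10    11    12
          2     1     0     1     0     1     0     1     0     1     0     1     0     1
          3     1     0     1     1     1     1     2     1     2     2     2     2     3
          4     1     0     1     1     2     1     3     2     4     3     5     4     7
          7     1     0     1     1     2     1     3     3     4     4     6     6     8

3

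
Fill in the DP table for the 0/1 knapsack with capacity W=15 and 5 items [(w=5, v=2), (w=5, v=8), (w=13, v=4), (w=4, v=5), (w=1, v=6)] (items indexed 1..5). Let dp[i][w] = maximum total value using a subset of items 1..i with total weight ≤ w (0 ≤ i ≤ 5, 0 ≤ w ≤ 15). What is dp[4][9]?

i\w   0   1   2   3   4   5   6   7   8   9  10  11  12  13  14  15
  0   0   0   0   0   0   0   0   0   0   0   0   0   0   0   0   0
  1   0   0   0   0   0   2   2   2   2   2   2   2   2   2   2   2
  2   0   0   0   0   0   8   8   8   8   8  10  10  10  10  10  10
  3   0   0   0   0   0   8   8   8   8   8  10  10  10  10  10  10
  4   0   0   0   0   5   8   8   8   8  13  13  13  13  13  15  15
  5   0   6   6   6   6  11  14  14  14  14  19  19  19  19  19  21

13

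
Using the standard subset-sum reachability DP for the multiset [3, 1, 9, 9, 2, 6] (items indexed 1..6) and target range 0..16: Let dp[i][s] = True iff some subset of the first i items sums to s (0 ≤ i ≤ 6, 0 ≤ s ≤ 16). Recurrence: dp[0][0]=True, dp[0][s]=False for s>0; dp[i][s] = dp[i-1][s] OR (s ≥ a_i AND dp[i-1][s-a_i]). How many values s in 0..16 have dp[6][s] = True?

i\s   0   1   2   3   4   5   6   7   8   9  10  11  12  13  14  15  16
  0   T   F   F   F   F   F   F   F   F   F   F   F   F   F   F   F   F
  1   T   F   F   T   F   F   F   F   F   F   F   F   F   F   F   F   F
  2   T   T   F   T   T   F   F   F   F   F   F   F   F   F   F   F   F
  3   T   T   F   T   T   F   F   F   F   T   T   F   T   T   F   F   F
  4   T   T   F   T   T   F   F   F   F   T   T   F   T   T   F   F   F
  5   T   T   T   T   T   T   T   F   F   T   T   T   T   T   T   T   F
  6   T   T   T   T   T   T   T   T   T   T   T   T   T   T   T   T   T

17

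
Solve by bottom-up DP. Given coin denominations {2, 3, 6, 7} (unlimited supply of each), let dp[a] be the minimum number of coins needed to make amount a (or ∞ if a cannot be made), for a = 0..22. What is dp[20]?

3

 a  0  1  2  3  4  5  6  7  8  9 10 11 12 13 14 15 16 17 18 19 20 21 22
dp  0  -  1  1  2  2  1  1  2  2  2  3  2  2  2  3  3  3  3  3  3  3  4
(- denotes ∞ / unreachable)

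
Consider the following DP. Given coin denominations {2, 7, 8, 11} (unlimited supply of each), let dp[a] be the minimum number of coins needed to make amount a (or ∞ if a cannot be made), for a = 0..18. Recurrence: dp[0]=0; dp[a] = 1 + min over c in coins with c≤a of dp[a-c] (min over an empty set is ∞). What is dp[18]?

2

 a  0  1  2  3  4  5  6  7  8  9 10 11 12 13 14 15 16 17 18
dp  0  -  1  -  2  -  3  1  1  2  2  1  3  2  2  2  2  3  2
(- denotes ∞ / unreachable)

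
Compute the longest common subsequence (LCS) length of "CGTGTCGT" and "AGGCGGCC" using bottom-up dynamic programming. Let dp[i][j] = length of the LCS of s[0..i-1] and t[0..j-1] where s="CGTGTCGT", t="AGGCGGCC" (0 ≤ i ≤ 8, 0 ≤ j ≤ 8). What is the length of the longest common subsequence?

4

   ''  A  G  G  C  G  G  C  C
''  0  0  0  0  0  0  0  0  0
 C  0  0  0  0  1  1  1  1  1
 G  0  0  1  1  1  2  2  2  2
 T  0  0  1  1  1  2  2  2  2
 G  0  0  1  2  2  2  3  3  3
 T  0  0  1  2  2  2  3  3  3
 C  0  0  1  2  3  3  3  4  4
 G  0  0  1  2  3  4  4  4  4
 T  0  0  1  2  3  4  4  4  4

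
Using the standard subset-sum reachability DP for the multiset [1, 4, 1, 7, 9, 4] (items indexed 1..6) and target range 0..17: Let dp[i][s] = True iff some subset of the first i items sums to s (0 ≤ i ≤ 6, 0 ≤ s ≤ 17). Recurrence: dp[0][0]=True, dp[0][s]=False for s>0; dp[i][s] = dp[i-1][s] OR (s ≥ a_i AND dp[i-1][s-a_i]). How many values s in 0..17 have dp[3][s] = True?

6

i\s   0   1   2   3   4   5   6   7   8   9  10  11  12  13  14  15  16  17
  0   T   F   F   F   F   F   F   F   F   F   F   F   F   F   F   F   F   F
  1   T   T   F   F   F   F   F   F   F   F   F   F   F   F   F   F   F   F
  2   T   T   F   F   T   T   F   F   F   F   F   F   F   F   F   F   F   F
  3   T   T   T   F   T   T   T   F   F   F   F   F   F   F   F   F   F   F
  4   T   T   T   F   T   T   T   T   T   T   F   T   T   T   F   F   F   F
  5   T   T   T   F   T   T   T   T   T   T   T   T   T   T   T   T   T   T
  6   T   T   T   F   T   T   T   T   T   T   T   T   T   T   T   T   T   T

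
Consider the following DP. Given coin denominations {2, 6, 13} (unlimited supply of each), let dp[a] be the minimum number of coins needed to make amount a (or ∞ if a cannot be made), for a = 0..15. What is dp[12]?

 a  0  1  2  3  4  5  6  7  8  9 10 11 12 13 14 15
dp  0  -  1  -  2  -  1  -  2  -  3  -  2  1  3  2
(- denotes ∞ / unreachable)

2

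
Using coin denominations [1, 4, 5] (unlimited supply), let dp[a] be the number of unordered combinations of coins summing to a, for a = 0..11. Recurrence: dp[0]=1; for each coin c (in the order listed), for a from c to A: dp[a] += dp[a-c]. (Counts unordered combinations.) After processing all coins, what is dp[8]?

after  coin     0     1     2     3     4     5     6     7     8     9    10    11
          1     1     1     1     1     1     1     1     1     1     1     1     1
          4     1     1     1     1     2     2     2     2     3     3     3     3
          5     1     1     1     1     2     3     3     3     4     5     6     6

4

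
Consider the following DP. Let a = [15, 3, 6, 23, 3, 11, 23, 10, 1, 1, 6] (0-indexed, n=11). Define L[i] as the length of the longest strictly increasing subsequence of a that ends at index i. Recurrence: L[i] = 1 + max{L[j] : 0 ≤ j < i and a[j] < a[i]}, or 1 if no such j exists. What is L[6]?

   i    0    1    2    3    4    5    6    7    8    9   10
a[i]   15    3    6   23    3   11   23   10    1    1    6
L[i]    1    1    2    3    1    3    4    3    1    1    2

4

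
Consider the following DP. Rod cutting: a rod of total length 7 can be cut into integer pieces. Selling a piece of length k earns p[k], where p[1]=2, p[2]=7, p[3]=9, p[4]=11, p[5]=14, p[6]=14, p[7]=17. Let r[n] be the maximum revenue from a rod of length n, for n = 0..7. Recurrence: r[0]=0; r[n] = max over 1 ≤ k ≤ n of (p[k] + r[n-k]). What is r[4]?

14

   n    0    1    2    3    4    5    6    7
r[n]    0    2    7    9   14   16   21   23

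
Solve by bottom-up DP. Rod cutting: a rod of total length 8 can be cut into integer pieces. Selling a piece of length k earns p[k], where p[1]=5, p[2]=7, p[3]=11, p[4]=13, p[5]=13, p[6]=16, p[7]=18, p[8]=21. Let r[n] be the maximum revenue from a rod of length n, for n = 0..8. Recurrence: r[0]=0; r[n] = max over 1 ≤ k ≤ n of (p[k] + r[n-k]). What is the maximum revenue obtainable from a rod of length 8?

40

   n    0    1    2    3    4    5    6    7    8
r[n]    0    5   10   15   20   25   30   35   40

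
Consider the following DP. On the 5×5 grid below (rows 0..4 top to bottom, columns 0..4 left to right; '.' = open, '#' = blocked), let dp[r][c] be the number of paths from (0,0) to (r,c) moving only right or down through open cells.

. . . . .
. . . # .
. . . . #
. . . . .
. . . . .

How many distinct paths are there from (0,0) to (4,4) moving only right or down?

r\c   0   1   2   3   4
  0   1   1   1   1   1
  1   1   2   3   0   1
  2   1   3   6   6   0
  3   1   4  10  16  16
  4   1   5  15  31  47

47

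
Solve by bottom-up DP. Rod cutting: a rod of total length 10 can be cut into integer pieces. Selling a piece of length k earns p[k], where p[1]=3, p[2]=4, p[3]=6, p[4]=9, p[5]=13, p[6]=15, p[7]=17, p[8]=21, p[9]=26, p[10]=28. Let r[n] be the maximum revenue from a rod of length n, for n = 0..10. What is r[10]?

   n    0    1    2    3    4    5    6    7    8    9   10
r[n]    0    3    6    9   12   15   18   21   24   27   30

30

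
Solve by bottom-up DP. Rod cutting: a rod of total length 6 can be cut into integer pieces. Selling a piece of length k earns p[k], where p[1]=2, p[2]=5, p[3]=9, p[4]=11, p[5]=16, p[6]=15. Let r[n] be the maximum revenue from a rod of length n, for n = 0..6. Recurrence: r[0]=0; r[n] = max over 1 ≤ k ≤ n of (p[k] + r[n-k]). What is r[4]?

   n    0    1    2    3    4    5    6
r[n]    0    2    5    9   11   16   18

11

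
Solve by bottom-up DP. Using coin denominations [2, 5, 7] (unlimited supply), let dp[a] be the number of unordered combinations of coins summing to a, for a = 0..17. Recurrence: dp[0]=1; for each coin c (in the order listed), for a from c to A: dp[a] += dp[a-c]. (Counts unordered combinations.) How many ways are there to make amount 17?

after  coin     0     1     2     3     4     5     6     7     8     9    10    11    12    13    14    15    16    17
          2     1     0     1     0     1     0     1     0     1     0     1     0     1     0     1     0     1     0
          5     1     0     1     0     1     1     1     1     1     1     2     1     2     1     2     2     2     2
          7     1     0     1     0     1     1     1     2     1     2     2     2     3     2     4     3     4     4

4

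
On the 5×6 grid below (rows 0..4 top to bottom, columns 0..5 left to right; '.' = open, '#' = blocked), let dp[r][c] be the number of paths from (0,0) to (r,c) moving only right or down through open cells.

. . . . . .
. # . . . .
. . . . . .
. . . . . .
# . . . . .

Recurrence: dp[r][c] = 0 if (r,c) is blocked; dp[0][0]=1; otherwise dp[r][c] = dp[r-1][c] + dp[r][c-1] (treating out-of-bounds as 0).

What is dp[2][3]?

4

r\c   0   1   2   3   4   5
  0   1   1   1   1   1   1
  1   1   0   1   2   3   4
  2   1   1   2   4   7  11
  3   1   2   4   8  15  26
  4   0   2   6  14  29  55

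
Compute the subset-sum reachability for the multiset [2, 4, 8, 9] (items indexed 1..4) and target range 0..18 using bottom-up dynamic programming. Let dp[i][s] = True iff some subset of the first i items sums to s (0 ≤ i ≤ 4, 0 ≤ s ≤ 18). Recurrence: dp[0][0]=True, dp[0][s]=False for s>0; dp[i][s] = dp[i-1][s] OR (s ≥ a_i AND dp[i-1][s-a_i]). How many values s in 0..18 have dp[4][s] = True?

13

i\s   0   1   2   3   4   5   6   7   8   9  10  11  12  13  14  15  16  17  18
  0   T   F   F   F   F   F   F   F   F   F   F   F   F   F   F   F   F   F   F
  1   T   F   T   F   F   F   F   F   F   F   F   F   F   F   F   F   F   F   F
  2   T   F   T   F   T   F   T   F   F   F   F   F   F   F   F   F   F   F   F
  3   T   F   T   F   T   F   T   F   T   F   T   F   T   F   T   F   F   F   F
  4   T   F   T   F   T   F   T   F   T   T   T   T   T   T   T   T   F   T   F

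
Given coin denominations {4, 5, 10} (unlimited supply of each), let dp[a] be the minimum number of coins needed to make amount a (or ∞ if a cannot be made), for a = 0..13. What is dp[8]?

 a  0  1  2  3  4  5  6  7  8  9 10 11 12 13
dp  0  -  -  -  1  1  -  -  2  2  1  -  3  3
(- denotes ∞ / unreachable)

2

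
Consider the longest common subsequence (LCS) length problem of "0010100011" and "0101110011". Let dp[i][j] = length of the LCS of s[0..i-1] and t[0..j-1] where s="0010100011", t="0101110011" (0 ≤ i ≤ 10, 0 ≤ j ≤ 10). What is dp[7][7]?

   ''  0  1  0  1  1  1  0  0  1  1
''  0  0  0  0  0  0  0  0  0  0  0
 0  0  1  1  1  1  1  1  1  1  1  1
 0  0  1  1  2  2  2  2  2  2  2  2
 1  0  1  2  2  3  3  3  3  3  3  3
 0  0  1  2  3  3  3  3  4  4  4  4
 1  0  1  2  3  4  4  4  4  4  5  5
 0  0  1  2  3  4  4  4  5  5  5  5
 0  0  1  2  3  4  4  4  5  6  6  6
 0  0  1  2  3  4  4  4  5  6  6  6
 1  0  1  2  3  4  5  5  5  6  7  7
 1  0  1  2  3  4  5  6  6  6  7  8

5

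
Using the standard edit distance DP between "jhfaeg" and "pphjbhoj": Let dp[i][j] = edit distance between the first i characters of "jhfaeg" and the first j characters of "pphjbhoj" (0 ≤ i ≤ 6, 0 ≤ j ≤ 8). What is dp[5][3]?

5

   ''  p  p  h  j  b  h  o  j
''  0  1  2  3  4  5  6  7  8
 j  1  1  2  3  3  4  5  6  7
 h  2  2  2  2  3  4  4  5  6
 f  3  3  3  3  3  4  5  5  6
 a  4  4  4  4  4  4  5  6  6
 e  5  5  5  5  5  5  5  6  7
 g  6  6  6  6  6  6  6  6  7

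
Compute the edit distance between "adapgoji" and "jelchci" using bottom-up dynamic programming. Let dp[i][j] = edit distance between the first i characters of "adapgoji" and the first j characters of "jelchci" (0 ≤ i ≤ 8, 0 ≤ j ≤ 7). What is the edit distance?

   ''  j  e  l  c  h  c  i
''  0  1  2  3  4  5  6  7
 a  1  1  2  3  4  5  6  7
 d  2  2  2  3  4  5  6  7
 a  3  3  3  3  4  5  6  7
 p  4  4  4  4  4  5  6  7
 g  5  5  5  5  5  5  6  7
 o  6  6  6  6  6  6  6  7
 j  7  6  7  7  7  7  7  7
 i  8  7  7  8  8  8  8  7

7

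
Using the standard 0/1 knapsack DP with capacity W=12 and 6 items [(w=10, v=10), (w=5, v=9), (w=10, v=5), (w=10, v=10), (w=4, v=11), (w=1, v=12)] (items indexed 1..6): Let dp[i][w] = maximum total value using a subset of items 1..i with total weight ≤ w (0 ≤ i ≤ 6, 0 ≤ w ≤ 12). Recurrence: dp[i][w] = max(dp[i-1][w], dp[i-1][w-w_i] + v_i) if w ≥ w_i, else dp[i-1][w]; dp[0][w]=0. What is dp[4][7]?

9

i\w   0   1   2   3   4   5   6   7   8   9  10  11  12
  0   0   0   0   0   0   0   0   0   0   0   0   0   0
  1   0   0   0   0   0   0   0   0   0   0  10  10  10
  2   0   0   0   0   0   9   9   9   9   9  10  10  10
  3   0   0   0   0   0   9   9   9   9   9  10  10  10
  4   0   0   0   0   0   9   9   9   9   9  10  10  10
  5   0   0   0   0  11  11  11  11  11  20  20  20  20
  6   0  12  12  12  12  23  23  23  23  23  32  32  32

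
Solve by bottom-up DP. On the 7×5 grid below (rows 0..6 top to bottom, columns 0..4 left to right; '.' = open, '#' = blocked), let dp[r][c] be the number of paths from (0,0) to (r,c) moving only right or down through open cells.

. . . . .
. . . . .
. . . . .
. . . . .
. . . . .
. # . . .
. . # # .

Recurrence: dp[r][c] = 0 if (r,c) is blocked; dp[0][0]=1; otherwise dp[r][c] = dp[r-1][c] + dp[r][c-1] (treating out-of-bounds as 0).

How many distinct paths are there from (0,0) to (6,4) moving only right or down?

120

r\c   0   1   2   3   4
  0   1   1   1   1   1
  1   1   2   3   4   5
  2   1   3   6  10  15
  3   1   4  10  20  35
  4   1   5  15  35  70
  5   1   0  15  50 120
  6   1   1   0   0 120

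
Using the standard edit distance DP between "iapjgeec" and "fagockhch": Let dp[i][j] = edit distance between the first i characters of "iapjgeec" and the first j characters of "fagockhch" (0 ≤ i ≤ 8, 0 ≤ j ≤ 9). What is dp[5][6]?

5

   ''  f  a  g  o  c  k  h  c  h
''  0  1  2  3  4  5  6  7  8  9
 i  1  1  2  3  4  5  6  7  8  9
 a  2  2  1  2  3  4  5  6  7  8
 p  3  3  2  2  3  4  5  6  7  8
 j  4  4  3  3  3  4  5  6  7  8
 g  5  5  4  3  4  4  5  6  7  8
 e  6  6  5  4  4  5  5  6  7  8
 e  7  7  6  5  5  5  6  6  7  8
 c  8  8  7  6  6  5  6  7  6  7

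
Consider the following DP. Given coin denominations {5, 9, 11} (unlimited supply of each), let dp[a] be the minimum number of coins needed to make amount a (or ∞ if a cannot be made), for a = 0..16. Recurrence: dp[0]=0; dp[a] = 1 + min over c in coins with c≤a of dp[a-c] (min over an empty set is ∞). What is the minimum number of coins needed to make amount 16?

 a  0  1  2  3  4  5  6  7  8  9 10 11 12 13 14 15 16
dp  0  -  -  -  -  1  -  -  -  1  2  1  -  -  2  3  2
(- denotes ∞ / unreachable)

2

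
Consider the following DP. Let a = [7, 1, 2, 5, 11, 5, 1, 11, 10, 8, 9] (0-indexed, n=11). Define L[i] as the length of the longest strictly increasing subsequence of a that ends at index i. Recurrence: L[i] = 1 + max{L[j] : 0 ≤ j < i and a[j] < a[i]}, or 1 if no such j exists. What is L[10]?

   i    0    1    2    3    4    5    6    7    8    9   10
a[i]    7    1    2    5   11    5    1   11   10    8    9
L[i]    1    1    2    3    4    3    1    4    4    4    5

5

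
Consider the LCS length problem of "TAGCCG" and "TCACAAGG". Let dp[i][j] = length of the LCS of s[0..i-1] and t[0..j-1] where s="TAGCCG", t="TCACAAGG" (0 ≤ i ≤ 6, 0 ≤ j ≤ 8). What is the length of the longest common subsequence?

   ''  T  C  A  C  A  A  G  G
''  0  0  0  0  0  0  0  0  0
 T  0  1  1  1  1  1  1  1  1
 A  0  1  1  2  2  2  2  2  2
 G  0  1  1  2  2  2  2  3  3
 C  0  1  2  2  3  3  3  3  3
 C  0  1  2  2  3  3  3  3  3
 G  0  1  2  2  3  3  3  4  4

4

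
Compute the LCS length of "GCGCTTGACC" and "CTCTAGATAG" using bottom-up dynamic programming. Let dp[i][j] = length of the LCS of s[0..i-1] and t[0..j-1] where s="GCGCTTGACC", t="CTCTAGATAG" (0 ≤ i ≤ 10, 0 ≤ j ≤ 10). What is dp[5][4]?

   ''  C  T  C  T  A  G  A  T  A  G
''  0  0  0  0  0  0  0  0  0  0  0
 G  0  0  0  0  0  0  1  1  1  1  1
 C  0  1  1  1  1  1  1  1  1  1  1
 G  0  1  1  1  1  1  2  2  2  2  2
 C  0  1  1  2  2  2  2  2  2  2  2
 T  0  1  2  2  3  3  3  3  3  3  3
 T  0  1  2  2  3  3  3  3  4  4  4
 G  0  1  2  2  3  3  4  4  4  4  5
 A  0  1  2  2  3  4  4  5  5  5  5
 C  0  1  2  3  3  4  4  5  5  5  5
 C  0  1  2  3  3  4  4  5  5  5  5

3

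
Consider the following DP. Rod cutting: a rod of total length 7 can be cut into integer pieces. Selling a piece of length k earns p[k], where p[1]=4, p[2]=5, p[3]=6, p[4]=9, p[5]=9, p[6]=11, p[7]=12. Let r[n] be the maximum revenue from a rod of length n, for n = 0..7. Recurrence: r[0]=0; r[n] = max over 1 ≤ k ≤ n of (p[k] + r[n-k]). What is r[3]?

   n    0    1    2    3    4    5    6    7
r[n]    0    4    8   12   16   20   24   28

12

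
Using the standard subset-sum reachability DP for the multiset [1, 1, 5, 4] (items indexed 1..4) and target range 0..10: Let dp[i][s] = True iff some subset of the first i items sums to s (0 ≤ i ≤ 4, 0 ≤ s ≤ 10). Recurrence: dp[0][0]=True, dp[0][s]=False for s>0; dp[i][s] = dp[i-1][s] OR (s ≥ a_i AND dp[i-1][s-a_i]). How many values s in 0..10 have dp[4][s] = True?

9

i\s   0   1   2   3   4   5   6   7   8   9  10
  0   T   F   F   F   F   F   F   F   F   F   F
  1   T   T   F   F   F   F   F   F   F   F   F
  2   T   T   T   F   F   F   F   F   F   F   F
  3   T   T   T   F   F   T   T   T   F   F   F
  4   T   T   T   F   T   T   T   T   F   T   T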